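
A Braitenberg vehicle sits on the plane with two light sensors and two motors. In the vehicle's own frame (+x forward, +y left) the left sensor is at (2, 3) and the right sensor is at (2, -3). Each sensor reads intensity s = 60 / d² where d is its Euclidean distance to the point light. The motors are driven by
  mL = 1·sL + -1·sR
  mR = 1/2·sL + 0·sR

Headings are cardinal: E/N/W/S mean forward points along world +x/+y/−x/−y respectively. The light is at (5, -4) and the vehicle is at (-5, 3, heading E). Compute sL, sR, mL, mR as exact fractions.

15/41 3/4 -63/164 15/82

left sensor world pos  = (-3, 6); dL² = 164
right sensor world pos = (-3, 0); dR² = 80
sL = 60/164 = 15/41
sR = 60/80 = 3/4
mL = 1·sL + -1·sR = -63/164
mR = 1/2·sL + 0·sR = 15/82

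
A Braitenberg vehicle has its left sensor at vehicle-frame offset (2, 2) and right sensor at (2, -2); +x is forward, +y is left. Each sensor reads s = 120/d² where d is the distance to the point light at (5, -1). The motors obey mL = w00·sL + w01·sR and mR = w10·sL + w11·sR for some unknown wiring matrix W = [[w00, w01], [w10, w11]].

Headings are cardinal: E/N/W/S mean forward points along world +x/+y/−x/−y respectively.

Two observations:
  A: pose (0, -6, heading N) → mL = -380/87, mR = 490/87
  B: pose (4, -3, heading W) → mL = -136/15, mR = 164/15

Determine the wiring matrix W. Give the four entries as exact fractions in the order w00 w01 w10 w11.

obs A: pose=(0,-6,N) → sL=60/29, sR=20/3, mL=-380/87, mR=490/87
obs B: pose=(4,-3,W) → sL=24/5, sR=40/3, mL=-136/15, mR=164/15
sensor matrix S = [[60/29, 20/3], [24/5, 40/3]]; det S = -128/29
solve [mL_A; mL_B] = S·[w00; w01] and [mR_A; mR_B] = S·[w10; w11]:
  w00 = -1/2, w01 = -1/2, w10 = -1/2, w11 = 1

-1/2 -1/2 -1/2 1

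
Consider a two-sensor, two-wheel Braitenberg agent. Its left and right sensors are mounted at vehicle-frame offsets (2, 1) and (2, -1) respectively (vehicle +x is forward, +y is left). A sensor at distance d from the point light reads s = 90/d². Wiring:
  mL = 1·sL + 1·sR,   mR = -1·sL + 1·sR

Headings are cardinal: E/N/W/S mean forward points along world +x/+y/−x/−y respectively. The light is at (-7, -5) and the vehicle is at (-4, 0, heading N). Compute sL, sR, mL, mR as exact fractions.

left sensor world pos  = (-5, 2); dL² = 53
right sensor world pos = (-3, 2); dR² = 65
sL = 90/53 = 90/53
sR = 90/65 = 18/13
mL = 1·sL + 1·sR = 2124/689
mR = -1·sL + 1·sR = -216/689

90/53 18/13 2124/689 -216/689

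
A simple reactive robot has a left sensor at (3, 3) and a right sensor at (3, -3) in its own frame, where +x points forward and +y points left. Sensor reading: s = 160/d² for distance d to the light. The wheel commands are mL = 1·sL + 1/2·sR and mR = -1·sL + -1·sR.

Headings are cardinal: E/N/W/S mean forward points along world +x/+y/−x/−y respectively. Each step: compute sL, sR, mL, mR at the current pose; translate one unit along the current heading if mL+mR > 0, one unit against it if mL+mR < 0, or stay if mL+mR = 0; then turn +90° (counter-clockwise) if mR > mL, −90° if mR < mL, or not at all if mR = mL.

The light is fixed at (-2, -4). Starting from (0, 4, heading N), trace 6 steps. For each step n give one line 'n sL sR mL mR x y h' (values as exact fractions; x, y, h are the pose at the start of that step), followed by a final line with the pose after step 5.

n=0: pose=(0,4,N); sL=80/61, sR=80/73; mL=8280/4453, mR=-10720/4453; mL+mR=-40/73 → advance -1; mR−mL=-19000/4453 → turn -1·90°
n=1: pose=(0,3,E); sL=32/25, sR=160/41; mL=3312/1025, mR=-5312/1025; mL+mR=-80/41 → advance -1; mR−mL=-8624/1025 → turn -1·90°
n=2: pose=(-1,3,S); sL=5, sR=8; mL=9, mR=-13; mL+mR=-4 → advance -1; mR−mL=-22 → turn -1·90°
n=3: pose=(-1,4,W); sL=160/29, sR=32/25; mL=4464/725, mR=-4928/725; mL+mR=-16/25 → advance -1; mR−mL=-9392/725 → turn -1·90°
n=4: pose=(0,4,N); sL=80/61, sR=80/73; mL=8280/4453, mR=-10720/4453; mL+mR=-40/73 → advance -1; mR−mL=-19000/4453 → turn -1·90°
n=5: pose=(0,3,E); sL=32/25, sR=160/41; mL=3312/1025, mR=-5312/1025; mL+mR=-80/41 → advance -1; mR−mL=-8624/1025 → turn -1·90°

0 80/61 80/73 8280/4453 -10720/4453 0 4 N
1 32/25 160/41 3312/1025 -5312/1025 0 3 E
2 5 8 9 -13 -1 3 S
3 160/29 32/25 4464/725 -4928/725 -1 4 W
4 80/61 80/73 8280/4453 -10720/4453 0 4 N
5 32/25 160/41 3312/1025 -5312/1025 0 3 E
final -1 3 S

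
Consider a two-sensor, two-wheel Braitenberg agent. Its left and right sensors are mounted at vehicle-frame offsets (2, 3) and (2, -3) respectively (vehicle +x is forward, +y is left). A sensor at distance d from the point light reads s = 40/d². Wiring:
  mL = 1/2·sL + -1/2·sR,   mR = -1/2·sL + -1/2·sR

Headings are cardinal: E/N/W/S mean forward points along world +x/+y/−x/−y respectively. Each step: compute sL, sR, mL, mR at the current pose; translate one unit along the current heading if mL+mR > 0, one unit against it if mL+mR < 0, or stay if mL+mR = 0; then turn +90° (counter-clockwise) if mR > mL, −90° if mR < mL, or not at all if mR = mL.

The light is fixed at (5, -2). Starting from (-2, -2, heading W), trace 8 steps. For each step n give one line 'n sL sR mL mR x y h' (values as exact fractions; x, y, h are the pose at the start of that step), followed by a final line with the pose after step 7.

0 4/9 4/9 0 -4/9 -2 -2 W
1 8/17 40/13 -288/221 -392/221 -1 -2 N
2 2 5/4 3/8 -13/8 -1 -3 E
3 8/5 40/109 336/545 -536/545 -2 -3 S
4 4/9 4/9 0 -4/9 -2 -2 W
5 8/17 40/13 -288/221 -392/221 -1 -2 N
6 2 5/4 3/8 -13/8 -1 -3 E
7 8/5 40/109 336/545 -536/545 -2 -3 S
final -2 -2 W

n=0: pose=(-2,-2,W); sL=4/9, sR=4/9; mL=0, mR=-4/9; mL+mR=-4/9 → advance -1; mR−mL=-4/9 → turn -1·90°
n=1: pose=(-1,-2,N); sL=8/17, sR=40/13; mL=-288/221, mR=-392/221; mL+mR=-40/13 → advance -1; mR−mL=-8/17 → turn -1·90°
n=2: pose=(-1,-3,E); sL=2, sR=5/4; mL=3/8, mR=-13/8; mL+mR=-5/4 → advance -1; mR−mL=-2 → turn -1·90°
n=3: pose=(-2,-3,S); sL=8/5, sR=40/109; mL=336/545, mR=-536/545; mL+mR=-40/109 → advance -1; mR−mL=-8/5 → turn -1·90°
n=4: pose=(-2,-2,W); sL=4/9, sR=4/9; mL=0, mR=-4/9; mL+mR=-4/9 → advance -1; mR−mL=-4/9 → turn -1·90°
n=5: pose=(-1,-2,N); sL=8/17, sR=40/13; mL=-288/221, mR=-392/221; mL+mR=-40/13 → advance -1; mR−mL=-8/17 → turn -1·90°
n=6: pose=(-1,-3,E); sL=2, sR=5/4; mL=3/8, mR=-13/8; mL+mR=-5/4 → advance -1; mR−mL=-2 → turn -1·90°
n=7: pose=(-2,-3,S); sL=8/5, sR=40/109; mL=336/545, mR=-536/545; mL+mR=-40/109 → advance -1; mR−mL=-8/5 → turn -1·90°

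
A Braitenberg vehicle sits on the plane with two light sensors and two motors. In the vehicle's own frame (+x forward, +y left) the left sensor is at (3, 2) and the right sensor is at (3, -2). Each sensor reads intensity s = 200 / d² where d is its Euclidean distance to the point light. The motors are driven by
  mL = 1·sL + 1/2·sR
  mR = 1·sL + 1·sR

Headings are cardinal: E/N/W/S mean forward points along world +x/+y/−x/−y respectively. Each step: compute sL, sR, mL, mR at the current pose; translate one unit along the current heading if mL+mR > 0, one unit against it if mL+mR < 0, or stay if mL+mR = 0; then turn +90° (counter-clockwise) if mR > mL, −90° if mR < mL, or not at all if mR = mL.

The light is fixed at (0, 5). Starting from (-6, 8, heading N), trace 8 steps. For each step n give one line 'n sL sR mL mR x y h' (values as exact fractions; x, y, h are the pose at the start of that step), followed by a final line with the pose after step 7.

0 2 50/13 51/13 76/13 -6 8 N
1 40/17 200/117 6380/1989 8080/1989 -6 9 W
2 100/13 100/41 4750/533 5400/533 -7 9 S
3 200/41 200/17 7500/697 11600/697 -7 8 E
4 2 50/13 51/13 76/13 -6 8 N
5 40/17 200/117 6380/1989 8080/1989 -6 9 W
6 100/13 100/41 4750/533 5400/533 -7 9 S
7 200/41 200/17 7500/697 11600/697 -7 8 E
final -6 8 N

n=0: pose=(-6,8,N); sL=2, sR=50/13; mL=51/13, mR=76/13; mL+mR=127/13 → advance +1; mR−mL=25/13 → turn +1·90°
n=1: pose=(-6,9,W); sL=40/17, sR=200/117; mL=6380/1989, mR=8080/1989; mL+mR=4820/663 → advance +1; mR−mL=100/117 → turn +1·90°
n=2: pose=(-7,9,S); sL=100/13, sR=100/41; mL=4750/533, mR=5400/533; mL+mR=10150/533 → advance +1; mR−mL=50/41 → turn +1·90°
n=3: pose=(-7,8,E); sL=200/41, sR=200/17; mL=7500/697, mR=11600/697; mL+mR=19100/697 → advance +1; mR−mL=100/17 → turn +1·90°
n=4: pose=(-6,8,N); sL=2, sR=50/13; mL=51/13, mR=76/13; mL+mR=127/13 → advance +1; mR−mL=25/13 → turn +1·90°
n=5: pose=(-6,9,W); sL=40/17, sR=200/117; mL=6380/1989, mR=8080/1989; mL+mR=4820/663 → advance +1; mR−mL=100/117 → turn +1·90°
n=6: pose=(-7,9,S); sL=100/13, sR=100/41; mL=4750/533, mR=5400/533; mL+mR=10150/533 → advance +1; mR−mL=50/41 → turn +1·90°
n=7: pose=(-7,8,E); sL=200/41, sR=200/17; mL=7500/697, mR=11600/697; mL+mR=19100/697 → advance +1; mR−mL=100/17 → turn +1·90°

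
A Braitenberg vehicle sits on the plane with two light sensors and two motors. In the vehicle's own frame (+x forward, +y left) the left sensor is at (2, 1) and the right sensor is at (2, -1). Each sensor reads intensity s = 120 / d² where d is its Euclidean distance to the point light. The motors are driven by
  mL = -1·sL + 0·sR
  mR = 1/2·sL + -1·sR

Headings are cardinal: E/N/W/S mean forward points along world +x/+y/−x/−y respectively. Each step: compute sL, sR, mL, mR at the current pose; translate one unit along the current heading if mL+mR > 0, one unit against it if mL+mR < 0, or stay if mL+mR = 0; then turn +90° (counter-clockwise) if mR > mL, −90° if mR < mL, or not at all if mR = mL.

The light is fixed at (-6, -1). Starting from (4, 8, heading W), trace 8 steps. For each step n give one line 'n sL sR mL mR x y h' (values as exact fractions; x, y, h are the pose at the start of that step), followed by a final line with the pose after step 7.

n=0: pose=(4,8,W); sL=15/16, sR=30/41; mL=-15/16, mR=-345/1312; mL+mR=-1575/1312 → advance -1; mR−mL=885/1312 → turn +1·90°
n=1: pose=(5,8,S); sL=120/193, sR=120/149; mL=-120/193, mR=-14220/28757; mL+mR=-32100/28757 → advance -1; mR−mL=3660/28757 → turn +1·90°
n=2: pose=(5,9,E); sL=12/29, sR=12/25; mL=-12/29, mR=-198/725; mL+mR=-498/725 → advance -1; mR−mL=102/725 → turn +1·90°
n=3: pose=(4,9,N); sL=8/15, sR=24/53; mL=-8/15, mR=-148/795; mL+mR=-572/795 → advance -1; mR−mL=92/265 → turn +1·90°
n=4: pose=(4,8,W); sL=15/16, sR=30/41; mL=-15/16, mR=-345/1312; mL+mR=-1575/1312 → advance -1; mR−mL=885/1312 → turn +1·90°
n=5: pose=(5,8,S); sL=120/193, sR=120/149; mL=-120/193, mR=-14220/28757; mL+mR=-32100/28757 → advance -1; mR−mL=3660/28757 → turn +1·90°
n=6: pose=(5,9,E); sL=12/29, sR=12/25; mL=-12/29, mR=-198/725; mL+mR=-498/725 → advance -1; mR−mL=102/725 → turn +1·90°
n=7: pose=(4,9,N); sL=8/15, sR=24/53; mL=-8/15, mR=-148/795; mL+mR=-572/795 → advance -1; mR−mL=92/265 → turn +1·90°

0 15/16 30/41 -15/16 -345/1312 4 8 W
1 120/193 120/149 -120/193 -14220/28757 5 8 S
2 12/29 12/25 -12/29 -198/725 5 9 E
3 8/15 24/53 -8/15 -148/795 4 9 N
4 15/16 30/41 -15/16 -345/1312 4 8 W
5 120/193 120/149 -120/193 -14220/28757 5 8 S
6 12/29 12/25 -12/29 -198/725 5 9 E
7 8/15 24/53 -8/15 -148/795 4 9 N
final 4 8 W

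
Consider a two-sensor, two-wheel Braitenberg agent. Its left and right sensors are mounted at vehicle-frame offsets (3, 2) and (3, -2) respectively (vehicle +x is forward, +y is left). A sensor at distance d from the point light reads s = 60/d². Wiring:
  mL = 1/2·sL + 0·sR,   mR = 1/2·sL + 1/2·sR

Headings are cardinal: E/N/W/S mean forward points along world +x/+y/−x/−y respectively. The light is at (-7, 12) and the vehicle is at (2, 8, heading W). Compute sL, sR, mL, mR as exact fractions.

5/6 3/2 5/12 7/6

left sensor world pos  = (-1, 6); dL² = 72
right sensor world pos = (-1, 10); dR² = 40
sL = 60/72 = 5/6
sR = 60/40 = 3/2
mL = 1/2·sL + 0·sR = 5/12
mR = 1/2·sL + 1/2·sR = 7/6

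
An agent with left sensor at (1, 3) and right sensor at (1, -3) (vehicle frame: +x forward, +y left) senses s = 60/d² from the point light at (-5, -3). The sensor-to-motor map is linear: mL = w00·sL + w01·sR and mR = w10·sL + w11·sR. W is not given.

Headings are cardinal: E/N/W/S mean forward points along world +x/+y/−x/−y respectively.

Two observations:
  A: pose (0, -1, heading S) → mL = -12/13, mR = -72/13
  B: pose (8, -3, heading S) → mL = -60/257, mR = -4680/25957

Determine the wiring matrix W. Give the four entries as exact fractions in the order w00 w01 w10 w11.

obs A: pose=(0,-1,S) → sL=12/13, sR=12, mL=-12/13, mR=-72/13
obs B: pose=(8,-3,S) → sL=60/257, sR=60/101, mL=-60/257, mR=-4680/25957
sensor matrix S = [[12/13, 12], [60/257, 60/101]]; det S = -760320/337441
solve [mL_A; mL_B] = S·[w00; w01] and [mR_A; mR_B] = S·[w10; w11]:
  w00 = -1, w01 = 0, w10 = 1/2, w11 = -1/2

-1 0 1/2 -1/2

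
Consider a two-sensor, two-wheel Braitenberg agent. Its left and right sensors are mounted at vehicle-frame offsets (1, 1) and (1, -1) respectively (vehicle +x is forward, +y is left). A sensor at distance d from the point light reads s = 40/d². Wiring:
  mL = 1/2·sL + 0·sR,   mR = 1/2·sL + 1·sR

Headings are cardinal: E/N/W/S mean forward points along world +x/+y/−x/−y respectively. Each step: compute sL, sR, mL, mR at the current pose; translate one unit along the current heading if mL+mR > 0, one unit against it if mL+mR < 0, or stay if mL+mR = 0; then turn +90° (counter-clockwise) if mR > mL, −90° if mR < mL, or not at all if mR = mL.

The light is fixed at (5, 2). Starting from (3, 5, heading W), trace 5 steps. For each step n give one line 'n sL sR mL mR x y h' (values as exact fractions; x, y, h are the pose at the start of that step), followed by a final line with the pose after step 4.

0 40/13 8/5 20/13 204/65 3 5 W
1 5 2 5/2 9/2 2 5 S
2 40/13 8 20/13 124/13 2 4 E
3 20/9 4 10/9 46/9 3 4 N
4 40/13 8/5 20/13 204/65 3 5 W
final 2 5 S

n=0: pose=(3,5,W); sL=40/13, sR=8/5; mL=20/13, mR=204/65; mL+mR=304/65 → advance +1; mR−mL=8/5 → turn +1·90°
n=1: pose=(2,5,S); sL=5, sR=2; mL=5/2, mR=9/2; mL+mR=7 → advance +1; mR−mL=2 → turn +1·90°
n=2: pose=(2,4,E); sL=40/13, sR=8; mL=20/13, mR=124/13; mL+mR=144/13 → advance +1; mR−mL=8 → turn +1·90°
n=3: pose=(3,4,N); sL=20/9, sR=4; mL=10/9, mR=46/9; mL+mR=56/9 → advance +1; mR−mL=4 → turn +1·90°
n=4: pose=(3,5,W); sL=40/13, sR=8/5; mL=20/13, mR=204/65; mL+mR=304/65 → advance +1; mR−mL=8/5 → turn +1·90°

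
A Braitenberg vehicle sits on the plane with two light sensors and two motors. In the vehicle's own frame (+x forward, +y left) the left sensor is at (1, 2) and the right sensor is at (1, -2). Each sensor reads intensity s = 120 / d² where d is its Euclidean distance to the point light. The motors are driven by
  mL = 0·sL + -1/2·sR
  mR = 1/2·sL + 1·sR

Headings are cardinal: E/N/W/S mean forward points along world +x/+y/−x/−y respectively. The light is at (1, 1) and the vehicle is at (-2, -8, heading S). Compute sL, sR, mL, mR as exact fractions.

120/101 24/25 -12/25 3924/2525

left sensor world pos  = (0, -9); dL² = 101
right sensor world pos = (-4, -9); dR² = 125
sL = 120/101 = 120/101
sR = 120/125 = 24/25
mL = 0·sL + -1/2·sR = -12/25
mR = 1/2·sL + 1·sR = 3924/2525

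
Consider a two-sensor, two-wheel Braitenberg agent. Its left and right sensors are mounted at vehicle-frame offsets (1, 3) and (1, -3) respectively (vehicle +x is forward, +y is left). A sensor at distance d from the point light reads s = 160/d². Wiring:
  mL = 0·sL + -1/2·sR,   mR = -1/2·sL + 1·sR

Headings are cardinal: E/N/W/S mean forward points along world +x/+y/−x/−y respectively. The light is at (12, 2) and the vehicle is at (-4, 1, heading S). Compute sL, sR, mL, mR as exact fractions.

160/173 32/73 -16/73 -304/12629

left sensor world pos  = (-1, 0); dL² = 173
right sensor world pos = (-7, 0); dR² = 365
sL = 160/173 = 160/173
sR = 160/365 = 32/73
mL = 0·sL + -1/2·sR = -16/73
mR = -1/2·sL + 1·sR = -304/12629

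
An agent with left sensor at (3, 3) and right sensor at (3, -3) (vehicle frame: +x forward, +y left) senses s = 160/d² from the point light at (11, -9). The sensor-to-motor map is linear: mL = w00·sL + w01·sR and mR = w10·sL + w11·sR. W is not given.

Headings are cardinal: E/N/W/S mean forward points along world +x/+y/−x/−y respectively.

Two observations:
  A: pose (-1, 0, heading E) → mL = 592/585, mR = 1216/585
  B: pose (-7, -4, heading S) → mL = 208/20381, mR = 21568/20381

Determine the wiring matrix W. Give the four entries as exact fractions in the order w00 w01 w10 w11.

-1/2 1 1 1

obs A: pose=(-1,0,E) → sL=32/45, sR=160/117, mL=592/585, mR=1216/585
obs B: pose=(-7,-4,S) → sL=160/229, sR=32/89, mL=208/20381, mR=21568/20381
sensor matrix S = [[32/45, 160/117], [160/229, 32/89]]; det S = -2781184/3974295
solve [mL_A; mL_B] = S·[w00; w01] and [mR_A; mR_B] = S·[w10; w11]:
  w00 = -1/2, w01 = 1, w10 = 1, w11 = 1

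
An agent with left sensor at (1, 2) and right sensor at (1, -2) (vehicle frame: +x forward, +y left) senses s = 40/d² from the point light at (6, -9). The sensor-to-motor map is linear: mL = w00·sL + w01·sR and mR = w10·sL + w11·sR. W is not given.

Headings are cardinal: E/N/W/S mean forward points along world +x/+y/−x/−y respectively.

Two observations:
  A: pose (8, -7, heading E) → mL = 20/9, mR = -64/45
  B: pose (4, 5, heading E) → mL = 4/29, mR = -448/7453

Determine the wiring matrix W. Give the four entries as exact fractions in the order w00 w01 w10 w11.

0 1/2 1/2 -1/2

obs A: pose=(8,-7,E) → sL=8/5, sR=40/9, mL=20/9, mR=-64/45
obs B: pose=(4,5,E) → sL=40/257, sR=8/29, mL=4/29, mR=-448/7453
sensor matrix S = [[8/5, 40/9], [40/257, 8/29]]; det S = -83968/335385
solve [mL_A; mL_B] = S·[w00; w01] and [mR_A; mR_B] = S·[w10; w11]:
  w00 = 0, w01 = 1/2, w10 = 1/2, w11 = -1/2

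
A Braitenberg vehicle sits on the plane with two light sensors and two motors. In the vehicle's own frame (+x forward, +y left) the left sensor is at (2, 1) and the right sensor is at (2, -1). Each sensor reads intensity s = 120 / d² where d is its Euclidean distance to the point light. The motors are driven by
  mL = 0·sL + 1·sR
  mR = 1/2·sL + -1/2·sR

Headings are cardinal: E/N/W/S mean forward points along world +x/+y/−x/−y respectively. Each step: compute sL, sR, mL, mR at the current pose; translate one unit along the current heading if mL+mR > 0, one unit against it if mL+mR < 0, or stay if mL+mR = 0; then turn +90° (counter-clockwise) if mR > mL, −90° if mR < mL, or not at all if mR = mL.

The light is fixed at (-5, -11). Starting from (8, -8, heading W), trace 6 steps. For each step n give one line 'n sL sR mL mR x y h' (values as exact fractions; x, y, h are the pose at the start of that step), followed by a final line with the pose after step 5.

0 24/25 120/137 120/137 144/3425 8 -8 W
1 60/73 60/97 60/97 720/7081 7 -8 N
2 120/221 24/41 24/41 -192/9061 7 -7 E
3 3/5 30/37 30/37 -39/370 8 -7 S
4 24/25 120/137 120/137 144/3425 8 -8 W
5 60/73 60/97 60/97 720/7081 7 -8 N
final 7 -7 E

n=0: pose=(8,-8,W); sL=24/25, sR=120/137; mL=120/137, mR=144/3425; mL+mR=3144/3425 → advance +1; mR−mL=-2856/3425 → turn -1·90°
n=1: pose=(7,-8,N); sL=60/73, sR=60/97; mL=60/97, mR=720/7081; mL+mR=5100/7081 → advance +1; mR−mL=-3660/7081 → turn -1·90°
n=2: pose=(7,-7,E); sL=120/221, sR=24/41; mL=24/41, mR=-192/9061; mL+mR=5112/9061 → advance +1; mR−mL=-5496/9061 → turn -1·90°
n=3: pose=(8,-7,S); sL=3/5, sR=30/37; mL=30/37, mR=-39/370; mL+mR=261/370 → advance +1; mR−mL=-339/370 → turn -1·90°
n=4: pose=(8,-8,W); sL=24/25, sR=120/137; mL=120/137, mR=144/3425; mL+mR=3144/3425 → advance +1; mR−mL=-2856/3425 → turn -1·90°
n=5: pose=(7,-8,N); sL=60/73, sR=60/97; mL=60/97, mR=720/7081; mL+mR=5100/7081 → advance +1; mR−mL=-3660/7081 → turn -1·90°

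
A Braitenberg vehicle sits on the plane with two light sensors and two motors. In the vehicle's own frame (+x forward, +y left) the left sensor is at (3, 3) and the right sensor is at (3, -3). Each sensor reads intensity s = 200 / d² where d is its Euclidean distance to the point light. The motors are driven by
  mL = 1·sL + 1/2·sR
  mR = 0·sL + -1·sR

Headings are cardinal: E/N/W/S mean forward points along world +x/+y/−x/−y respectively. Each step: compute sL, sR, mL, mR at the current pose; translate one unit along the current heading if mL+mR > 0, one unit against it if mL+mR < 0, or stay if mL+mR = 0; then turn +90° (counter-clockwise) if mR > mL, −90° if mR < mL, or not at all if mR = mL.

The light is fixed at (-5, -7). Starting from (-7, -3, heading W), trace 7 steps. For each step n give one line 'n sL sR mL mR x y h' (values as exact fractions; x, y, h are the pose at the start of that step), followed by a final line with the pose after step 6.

0 100/13 100/37 4350/481 -100/37 -7 -3 W
1 40/17 200/49 3660/833 -200/49 -8 -3 N
2 25/8 50 225/8 -50 -8 -2 E
3 40 200/53 2220/53 -200/53 -9 -2 S
4 4 100/49 246/49 -100/49 -9 -3 W
5 200/113 200/53 21900/5989 -200/53 -10 -3 N
6 5 50 30 -50 -10 -4 E
final -11 -4 S

n=0: pose=(-7,-3,W); sL=100/13, sR=100/37; mL=4350/481, mR=-100/37; mL+mR=3050/481 → advance +1; mR−mL=-5650/481 → turn -1·90°
n=1: pose=(-8,-3,N); sL=40/17, sR=200/49; mL=3660/833, mR=-200/49; mL+mR=260/833 → advance +1; mR−mL=-7060/833 → turn -1·90°
n=2: pose=(-8,-2,E); sL=25/8, sR=50; mL=225/8, mR=-50; mL+mR=-175/8 → advance -1; mR−mL=-625/8 → turn -1·90°
n=3: pose=(-9,-2,S); sL=40, sR=200/53; mL=2220/53, mR=-200/53; mL+mR=2020/53 → advance +1; mR−mL=-2420/53 → turn -1·90°
n=4: pose=(-9,-3,W); sL=4, sR=100/49; mL=246/49, mR=-100/49; mL+mR=146/49 → advance +1; mR−mL=-346/49 → turn -1·90°
n=5: pose=(-10,-3,N); sL=200/113, sR=200/53; mL=21900/5989, mR=-200/53; mL+mR=-700/5989 → advance -1; mR−mL=-44500/5989 → turn -1·90°
n=6: pose=(-10,-4,E); sL=5, sR=50; mL=30, mR=-50; mL+mR=-20 → advance -1; mR−mL=-80 → turn -1·90°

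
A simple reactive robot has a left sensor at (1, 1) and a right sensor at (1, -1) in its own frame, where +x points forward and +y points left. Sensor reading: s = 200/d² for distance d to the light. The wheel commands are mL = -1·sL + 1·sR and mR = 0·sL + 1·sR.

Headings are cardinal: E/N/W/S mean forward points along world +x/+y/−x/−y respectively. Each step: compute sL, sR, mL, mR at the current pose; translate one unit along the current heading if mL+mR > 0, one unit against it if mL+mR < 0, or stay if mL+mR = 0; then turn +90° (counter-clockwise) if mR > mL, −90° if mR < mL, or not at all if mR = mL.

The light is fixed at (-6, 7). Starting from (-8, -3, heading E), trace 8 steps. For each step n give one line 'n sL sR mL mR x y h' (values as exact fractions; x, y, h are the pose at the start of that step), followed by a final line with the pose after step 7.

0 100/41 100/61 -2000/2501 100/61 -8 -3 E
1 40/17 200/81 160/1377 200/81 -7 -3 N
2 25/13 50/17 225/221 50/17 -7 -2 W
3 200/101 200/109 -1600/11009 200/109 -8 -2 S
4 100/41 100/61 -2000/2501 100/61 -8 -3 E
5 40/17 200/81 160/1377 200/81 -7 -3 N
6 25/13 50/17 225/221 50/17 -7 -2 W
7 200/101 200/109 -1600/11009 200/109 -8 -2 S
final -8 -3 E

n=0: pose=(-8,-3,E); sL=100/41, sR=100/61; mL=-2000/2501, mR=100/61; mL+mR=2100/2501 → advance +1; mR−mL=100/41 → turn +1·90°
n=1: pose=(-7,-3,N); sL=40/17, sR=200/81; mL=160/1377, mR=200/81; mL+mR=3560/1377 → advance +1; mR−mL=40/17 → turn +1·90°
n=2: pose=(-7,-2,W); sL=25/13, sR=50/17; mL=225/221, mR=50/17; mL+mR=875/221 → advance +1; mR−mL=25/13 → turn +1·90°
n=3: pose=(-8,-2,S); sL=200/101, sR=200/109; mL=-1600/11009, mR=200/109; mL+mR=18600/11009 → advance +1; mR−mL=200/101 → turn +1·90°
n=4: pose=(-8,-3,E); sL=100/41, sR=100/61; mL=-2000/2501, mR=100/61; mL+mR=2100/2501 → advance +1; mR−mL=100/41 → turn +1·90°
n=5: pose=(-7,-3,N); sL=40/17, sR=200/81; mL=160/1377, mR=200/81; mL+mR=3560/1377 → advance +1; mR−mL=40/17 → turn +1·90°
n=6: pose=(-7,-2,W); sL=25/13, sR=50/17; mL=225/221, mR=50/17; mL+mR=875/221 → advance +1; mR−mL=25/13 → turn +1·90°
n=7: pose=(-8,-2,S); sL=200/101, sR=200/109; mL=-1600/11009, mR=200/109; mL+mR=18600/11009 → advance +1; mR−mL=200/101 → turn +1·90°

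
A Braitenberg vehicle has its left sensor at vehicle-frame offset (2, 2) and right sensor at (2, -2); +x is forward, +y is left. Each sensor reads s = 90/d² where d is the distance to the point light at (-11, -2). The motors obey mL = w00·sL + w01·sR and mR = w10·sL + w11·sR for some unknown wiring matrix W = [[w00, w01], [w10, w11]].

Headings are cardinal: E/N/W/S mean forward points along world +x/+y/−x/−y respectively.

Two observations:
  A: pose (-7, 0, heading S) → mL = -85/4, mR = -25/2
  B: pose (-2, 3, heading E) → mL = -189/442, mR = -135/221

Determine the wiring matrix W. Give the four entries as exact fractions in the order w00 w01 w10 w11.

obs A: pose=(-7,0,S) → sL=5/2, sR=45/2, mL=-85/4, mR=-25/2
obs B: pose=(-2,3,E) → sL=9/17, sR=9/13, mL=-189/442, mR=-135/221
sensor matrix S = [[5/2, 45/2], [9/17, 9/13]]; det S = -2250/221
solve [mL_A; mL_B] = S·[w00; w01] and [mR_A; mR_B] = S·[w10; w11]:
  w00 = 1/2, w01 = -1, w10 = -1/2, w11 = -1/2

1/2 -1 -1/2 -1/2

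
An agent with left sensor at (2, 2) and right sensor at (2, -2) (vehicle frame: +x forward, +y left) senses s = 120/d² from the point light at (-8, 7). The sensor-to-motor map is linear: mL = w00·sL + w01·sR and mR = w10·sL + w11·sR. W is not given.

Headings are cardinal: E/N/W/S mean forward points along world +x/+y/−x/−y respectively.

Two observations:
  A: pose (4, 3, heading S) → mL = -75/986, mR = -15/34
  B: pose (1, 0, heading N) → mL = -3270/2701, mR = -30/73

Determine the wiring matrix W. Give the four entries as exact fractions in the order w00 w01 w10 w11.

obs A: pose=(4,3,S) → sL=15/29, sR=15/17, mL=-75/986, mR=-15/34
obs B: pose=(1,0,N) → sL=60/37, sR=60/73, mL=-3270/2701, mR=-30/73
sensor matrix S = [[15/29, 15/17], [60/37, 60/73]]; det S = -1339200/1331593
solve [mL_A; mL_B] = S·[w00; w01] and [mR_A; mR_B] = S·[w10; w11]:
  w00 = -1, w01 = 1/2, w10 = 0, w11 = -1/2

-1 1/2 0 -1/2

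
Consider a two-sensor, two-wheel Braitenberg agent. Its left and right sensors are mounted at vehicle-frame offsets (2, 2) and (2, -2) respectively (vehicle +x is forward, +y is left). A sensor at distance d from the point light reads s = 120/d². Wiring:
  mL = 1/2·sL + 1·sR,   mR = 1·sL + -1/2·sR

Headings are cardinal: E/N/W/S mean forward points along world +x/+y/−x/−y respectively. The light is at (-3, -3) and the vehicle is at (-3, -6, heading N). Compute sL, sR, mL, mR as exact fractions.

24 24 36 12

left sensor world pos  = (-5, -4); dL² = 5
right sensor world pos = (-1, -4); dR² = 5
sL = 120/5 = 24
sR = 120/5 = 24
mL = 1/2·sL + 1·sR = 36
mR = 1·sL + -1/2·sR = 12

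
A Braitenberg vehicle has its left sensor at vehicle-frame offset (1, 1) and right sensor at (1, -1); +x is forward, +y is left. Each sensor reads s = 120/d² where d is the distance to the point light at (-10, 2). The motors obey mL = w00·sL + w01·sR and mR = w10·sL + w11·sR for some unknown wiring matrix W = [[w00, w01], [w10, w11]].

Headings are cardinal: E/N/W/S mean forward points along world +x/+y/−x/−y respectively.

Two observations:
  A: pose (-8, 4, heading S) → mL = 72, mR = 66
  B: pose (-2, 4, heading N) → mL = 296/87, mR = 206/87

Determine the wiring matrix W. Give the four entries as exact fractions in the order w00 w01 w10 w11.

1 1 1/2 1

obs A: pose=(-8,4,S) → sL=12, sR=60, mL=72, mR=66
obs B: pose=(-2,4,N) → sL=60/29, sR=4/3, mL=296/87, mR=206/87
sensor matrix S = [[12, 60], [60/29, 4/3]]; det S = -3136/29
solve [mL_A; mL_B] = S·[w00; w01] and [mR_A; mR_B] = S·[w10; w11]:
  w00 = 1, w01 = 1, w10 = 1/2, w11 = 1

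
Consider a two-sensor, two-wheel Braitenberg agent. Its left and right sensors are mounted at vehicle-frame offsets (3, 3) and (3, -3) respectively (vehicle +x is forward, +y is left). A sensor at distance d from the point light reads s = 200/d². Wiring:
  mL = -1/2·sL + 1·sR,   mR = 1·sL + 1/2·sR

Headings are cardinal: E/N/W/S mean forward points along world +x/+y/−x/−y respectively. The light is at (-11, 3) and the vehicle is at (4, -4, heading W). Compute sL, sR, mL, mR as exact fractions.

50/61 5/4 205/244 705/488

left sensor world pos  = (1, -7); dL² = 244
right sensor world pos = (1, -1); dR² = 160
sL = 200/244 = 50/61
sR = 200/160 = 5/4
mL = -1/2·sL + 1·sR = 205/244
mR = 1·sL + 1/2·sR = 705/488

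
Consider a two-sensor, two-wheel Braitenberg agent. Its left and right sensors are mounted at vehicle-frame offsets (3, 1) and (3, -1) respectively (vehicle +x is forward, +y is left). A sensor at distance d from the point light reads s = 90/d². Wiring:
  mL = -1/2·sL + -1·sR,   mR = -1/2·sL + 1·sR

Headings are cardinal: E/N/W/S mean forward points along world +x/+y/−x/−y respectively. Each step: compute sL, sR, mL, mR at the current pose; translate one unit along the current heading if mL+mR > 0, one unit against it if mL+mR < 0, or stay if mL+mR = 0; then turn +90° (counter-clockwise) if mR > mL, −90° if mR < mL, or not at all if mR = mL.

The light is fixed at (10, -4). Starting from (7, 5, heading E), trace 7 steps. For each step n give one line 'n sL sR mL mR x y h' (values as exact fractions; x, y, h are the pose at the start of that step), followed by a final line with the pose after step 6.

0 9/10 45/32 -297/160 153/160 7 5 E
1 90/169 10/17 -2455/2873 925/2873 6 5 N
2 45/49 9/13 -1467/1274 297/1274 6 4 W
3 90/29 90/41 -4455/1189 765/1189 7 4 S
4 9/10 45/32 -297/160 153/160 7 5 E
5 90/169 10/17 -2455/2873 925/2873 6 5 N
6 45/49 9/13 -1467/1274 297/1274 6 4 W
final 7 4 S

n=0: pose=(7,5,E); sL=9/10, sR=45/32; mL=-297/160, mR=153/160; mL+mR=-9/10 → advance -1; mR−mL=45/16 → turn +1·90°
n=1: pose=(6,5,N); sL=90/169, sR=10/17; mL=-2455/2873, mR=925/2873; mL+mR=-90/169 → advance -1; mR−mL=20/17 → turn +1·90°
n=2: pose=(6,4,W); sL=45/49, sR=9/13; mL=-1467/1274, mR=297/1274; mL+mR=-45/49 → advance -1; mR−mL=18/13 → turn +1·90°
n=3: pose=(7,4,S); sL=90/29, sR=90/41; mL=-4455/1189, mR=765/1189; mL+mR=-90/29 → advance -1; mR−mL=180/41 → turn +1·90°
n=4: pose=(7,5,E); sL=9/10, sR=45/32; mL=-297/160, mR=153/160; mL+mR=-9/10 → advance -1; mR−mL=45/16 → turn +1·90°
n=5: pose=(6,5,N); sL=90/169, sR=10/17; mL=-2455/2873, mR=925/2873; mL+mR=-90/169 → advance -1; mR−mL=20/17 → turn +1·90°
n=6: pose=(6,4,W); sL=45/49, sR=9/13; mL=-1467/1274, mR=297/1274; mL+mR=-45/49 → advance -1; mR−mL=18/13 → turn +1·90°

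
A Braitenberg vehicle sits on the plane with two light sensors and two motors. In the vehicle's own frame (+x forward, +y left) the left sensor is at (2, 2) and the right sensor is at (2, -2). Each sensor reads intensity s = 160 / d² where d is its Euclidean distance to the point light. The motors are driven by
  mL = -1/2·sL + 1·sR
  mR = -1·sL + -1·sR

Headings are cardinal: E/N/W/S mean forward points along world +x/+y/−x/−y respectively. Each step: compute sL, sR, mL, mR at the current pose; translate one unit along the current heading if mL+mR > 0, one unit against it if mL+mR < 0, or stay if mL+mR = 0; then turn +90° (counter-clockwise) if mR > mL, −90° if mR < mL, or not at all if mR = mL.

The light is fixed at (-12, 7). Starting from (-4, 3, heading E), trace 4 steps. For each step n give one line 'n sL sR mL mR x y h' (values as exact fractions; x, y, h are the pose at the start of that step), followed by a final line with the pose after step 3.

n=0: pose=(-4,3,E); sL=20/13, sR=20/17; mL=90/221, mR=-600/221; mL+mR=-30/13 → advance -1; mR−mL=-690/221 → turn -1·90°
n=1: pose=(-5,3,S); sL=160/117, sR=160/61; mL=13840/7137, mR=-28480/7137; mL+mR=-80/39 → advance -1; mR−mL=-42320/7137 → turn -1·90°
n=2: pose=(-5,4,W); sL=16/5, sR=80/13; mL=296/65, mR=-608/65; mL+mR=-24/5 → advance -1; mR−mL=-904/65 → turn -1·90°
n=3: pose=(-4,4,N); sL=160/37, sR=160/101; mL=-2160/3737, mR=-22080/3737; mL+mR=-240/37 → advance -1; mR−mL=-19920/3737 → turn -1·90°

0 20/13 20/17 90/221 -600/221 -4 3 E
1 160/117 160/61 13840/7137 -28480/7137 -5 3 S
2 16/5 80/13 296/65 -608/65 -5 4 W
3 160/37 160/101 -2160/3737 -22080/3737 -4 4 N
final -4 3 E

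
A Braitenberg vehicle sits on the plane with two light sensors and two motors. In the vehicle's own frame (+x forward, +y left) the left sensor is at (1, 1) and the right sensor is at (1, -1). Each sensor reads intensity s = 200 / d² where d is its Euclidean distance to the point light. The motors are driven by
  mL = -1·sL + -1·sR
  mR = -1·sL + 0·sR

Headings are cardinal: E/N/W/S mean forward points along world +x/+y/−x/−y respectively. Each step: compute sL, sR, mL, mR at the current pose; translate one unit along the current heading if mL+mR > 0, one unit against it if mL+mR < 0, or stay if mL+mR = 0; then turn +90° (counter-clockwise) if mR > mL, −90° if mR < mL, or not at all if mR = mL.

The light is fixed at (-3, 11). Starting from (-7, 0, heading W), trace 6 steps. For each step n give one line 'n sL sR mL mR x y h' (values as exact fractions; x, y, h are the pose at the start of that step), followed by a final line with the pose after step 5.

n=0: pose=(-7,0,W); sL=200/169, sR=8/5; mL=-2352/845, mR=-200/169; mL+mR=-3352/845 → advance -1; mR−mL=8/5 → turn +1·90°
n=1: pose=(-6,0,S); sL=50/37, sR=5/4; mL=-385/148, mR=-50/37; mL+mR=-585/148 → advance -1; mR−mL=5/4 → turn +1·90°
n=2: pose=(-6,1,E); sL=40/17, sR=8/5; mL=-336/85, mR=-40/17; mL+mR=-536/85 → advance -1; mR−mL=8/5 → turn +1·90°
n=3: pose=(-7,1,N); sL=100/53, sR=20/9; mL=-1960/477, mR=-100/53; mL+mR=-2860/477 → advance -1; mR−mL=20/9 → turn +1·90°
n=4: pose=(-7,0,W); sL=200/169, sR=8/5; mL=-2352/845, mR=-200/169; mL+mR=-3352/845 → advance -1; mR−mL=8/5 → turn +1·90°
n=5: pose=(-6,0,S); sL=50/37, sR=5/4; mL=-385/148, mR=-50/37; mL+mR=-585/148 → advance -1; mR−mL=5/4 → turn +1·90°

0 200/169 8/5 -2352/845 -200/169 -7 0 W
1 50/37 5/4 -385/148 -50/37 -6 0 S
2 40/17 8/5 -336/85 -40/17 -6 1 E
3 100/53 20/9 -1960/477 -100/53 -7 1 N
4 200/169 8/5 -2352/845 -200/169 -7 0 W
5 50/37 5/4 -385/148 -50/37 -6 0 S
final -6 1 E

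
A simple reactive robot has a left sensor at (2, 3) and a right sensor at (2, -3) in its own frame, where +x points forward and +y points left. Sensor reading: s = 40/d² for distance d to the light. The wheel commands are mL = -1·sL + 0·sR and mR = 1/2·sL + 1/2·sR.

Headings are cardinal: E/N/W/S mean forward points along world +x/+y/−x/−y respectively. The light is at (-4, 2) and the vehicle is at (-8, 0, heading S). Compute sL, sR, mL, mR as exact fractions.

left sensor world pos  = (-5, -2); dL² = 17
right sensor world pos = (-11, -2); dR² = 65
sL = 40/17 = 40/17
sR = 40/65 = 8/13
mL = -1·sL + 0·sR = -40/17
mR = 1/2·sL + 1/2·sR = 328/221

40/17 8/13 -40/17 328/221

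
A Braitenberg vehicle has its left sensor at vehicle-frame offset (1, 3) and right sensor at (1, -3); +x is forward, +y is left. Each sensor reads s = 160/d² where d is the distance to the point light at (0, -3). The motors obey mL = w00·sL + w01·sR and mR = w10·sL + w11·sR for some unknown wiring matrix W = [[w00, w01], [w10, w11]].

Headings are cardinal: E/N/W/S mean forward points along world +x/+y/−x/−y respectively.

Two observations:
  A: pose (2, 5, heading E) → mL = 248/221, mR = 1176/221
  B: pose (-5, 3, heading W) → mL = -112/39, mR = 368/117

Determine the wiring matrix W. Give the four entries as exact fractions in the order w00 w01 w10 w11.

-1 1/2 1/2 1

obs A: pose=(2,5,E) → sL=16/13, sR=80/17, mL=248/221, mR=1176/221
obs B: pose=(-5,3,W) → sL=32/9, sR=160/117, mL=-112/39, mR=368/117
sensor matrix S = [[16/13, 80/17], [32/9, 160/117]]; det S = -389120/25857
solve [mL_A; mL_B] = S·[w00; w01] and [mR_A; mR_B] = S·[w10; w11]:
  w00 = -1, w01 = 1/2, w10 = 1/2, w11 = 1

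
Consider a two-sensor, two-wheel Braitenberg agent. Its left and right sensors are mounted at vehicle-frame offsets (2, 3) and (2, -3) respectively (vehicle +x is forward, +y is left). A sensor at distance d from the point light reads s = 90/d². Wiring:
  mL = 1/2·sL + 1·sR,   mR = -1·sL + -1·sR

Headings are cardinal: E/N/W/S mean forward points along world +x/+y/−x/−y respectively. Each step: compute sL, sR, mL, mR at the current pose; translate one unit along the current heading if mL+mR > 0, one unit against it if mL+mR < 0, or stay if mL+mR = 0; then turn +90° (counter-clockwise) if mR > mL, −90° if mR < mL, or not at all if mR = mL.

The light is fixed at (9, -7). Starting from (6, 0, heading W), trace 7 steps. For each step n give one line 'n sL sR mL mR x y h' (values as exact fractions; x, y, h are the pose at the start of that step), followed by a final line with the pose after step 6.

n=0: pose=(6,0,W); sL=90/41, sR=18/25; mL=1863/1025, mR=-2988/1025; mL+mR=-45/41 → advance -1; mR−mL=-4851/1025 → turn -1·90°
n=1: pose=(7,0,N); sL=45/53, sR=45/41; mL=6615/4346, mR=-4230/2173; mL+mR=-45/106 → advance -1; mR−mL=-15075/4346 → turn -1·90°
n=2: pose=(7,-1,E); sL=10/9, sR=10; mL=95/9, mR=-100/9; mL+mR=-5/9 → advance -1; mR−mL=-65/3 → turn -1·90°
n=3: pose=(6,-1,S); sL=45/8, sR=45/26; mL=945/208, mR=-765/104; mL+mR=-45/16 → advance -1; mR−mL=-2475/208 → turn -1·90°
n=4: pose=(6,0,W); sL=90/41, sR=18/25; mL=1863/1025, mR=-2988/1025; mL+mR=-45/41 → advance -1; mR−mL=-4851/1025 → turn -1·90°
n=5: pose=(7,0,N); sL=45/53, sR=45/41; mL=6615/4346, mR=-4230/2173; mL+mR=-45/106 → advance -1; mR−mL=-15075/4346 → turn -1·90°
n=6: pose=(7,-1,E); sL=10/9, sR=10; mL=95/9, mR=-100/9; mL+mR=-5/9 → advance -1; mR−mL=-65/3 → turn -1·90°

0 90/41 18/25 1863/1025 -2988/1025 6 0 W
1 45/53 45/41 6615/4346 -4230/2173 7 0 N
2 10/9 10 95/9 -100/9 7 -1 E
3 45/8 45/26 945/208 -765/104 6 -1 S
4 90/41 18/25 1863/1025 -2988/1025 6 0 W
5 45/53 45/41 6615/4346 -4230/2173 7 0 N
6 10/9 10 95/9 -100/9 7 -1 E
final 6 -1 S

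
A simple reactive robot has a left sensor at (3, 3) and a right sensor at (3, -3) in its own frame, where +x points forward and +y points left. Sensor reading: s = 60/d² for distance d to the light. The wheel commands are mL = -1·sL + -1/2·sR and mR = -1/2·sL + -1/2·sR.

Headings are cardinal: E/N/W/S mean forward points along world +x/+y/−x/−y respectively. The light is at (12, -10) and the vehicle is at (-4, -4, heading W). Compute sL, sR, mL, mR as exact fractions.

6/37 30/221 -1881/8177 -1218/8177

left sensor world pos  = (-7, -7); dL² = 370
right sensor world pos = (-7, -1); dR² = 442
sL = 60/370 = 6/37
sR = 60/442 = 30/221
mL = -1·sL + -1/2·sR = -1881/8177
mR = -1/2·sL + -1/2·sR = -1218/8177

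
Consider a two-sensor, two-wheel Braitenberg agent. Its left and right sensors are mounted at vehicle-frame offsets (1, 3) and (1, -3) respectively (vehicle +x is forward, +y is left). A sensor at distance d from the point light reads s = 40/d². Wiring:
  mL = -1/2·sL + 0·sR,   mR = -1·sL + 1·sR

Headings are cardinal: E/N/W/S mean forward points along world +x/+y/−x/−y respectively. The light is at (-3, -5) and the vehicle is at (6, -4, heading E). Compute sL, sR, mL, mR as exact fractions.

left sensor world pos  = (7, -1); dL² = 116
right sensor world pos = (7, -7); dR² = 104
sL = 40/116 = 10/29
sR = 40/104 = 5/13
mL = -1/2·sL + 0·sR = -5/29
mR = -1·sL + 1·sR = 15/377

10/29 5/13 -5/29 15/377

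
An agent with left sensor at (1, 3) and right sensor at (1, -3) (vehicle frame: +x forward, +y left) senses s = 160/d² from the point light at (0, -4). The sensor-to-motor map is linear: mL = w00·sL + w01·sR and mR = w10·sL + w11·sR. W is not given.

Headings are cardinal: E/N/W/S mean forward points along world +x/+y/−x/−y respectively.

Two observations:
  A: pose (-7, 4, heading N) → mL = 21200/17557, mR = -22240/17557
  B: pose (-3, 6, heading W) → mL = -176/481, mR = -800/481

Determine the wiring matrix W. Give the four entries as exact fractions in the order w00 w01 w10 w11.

obs A: pose=(-7,4,N) → sL=160/181, sR=160/97, mL=21200/17557, mR=-22240/17557
obs B: pose=(-3,6,W) → sL=32/13, sR=32/37, mL=-176/481, mR=-800/481
sensor matrix S = [[160/181, 160/97], [32/13, 32/37]]; det S = -27832320/8444917
solve [mL_A; mL_B] = S·[w00; w01] and [mR_A; mR_B] = S·[w10; w11]:
  w00 = -1/2, w01 = 1, w10 = -1/2, w11 = -1/2

-1/2 1 -1/2 -1/2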